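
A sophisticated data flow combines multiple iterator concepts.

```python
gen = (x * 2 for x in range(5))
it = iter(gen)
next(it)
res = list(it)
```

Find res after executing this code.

Step 1: Generator produces [0, 2, 4, 6, 8].
Step 2: next(it) consumes first element (0).
Step 3: list(it) collects remaining: [2, 4, 6, 8].
Therefore res = [2, 4, 6, 8].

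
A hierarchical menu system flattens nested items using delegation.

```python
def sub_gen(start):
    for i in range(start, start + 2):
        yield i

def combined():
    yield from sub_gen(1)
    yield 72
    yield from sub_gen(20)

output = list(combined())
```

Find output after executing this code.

Step 1: combined() delegates to sub_gen(1):
  yield 1
  yield 2
Step 2: yield 72
Step 3: Delegates to sub_gen(20):
  yield 20
  yield 21
Therefore output = [1, 2, 72, 20, 21].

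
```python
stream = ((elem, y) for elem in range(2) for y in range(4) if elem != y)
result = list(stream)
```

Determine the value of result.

Step 1: Nested generator over range(2) x range(4) where elem != y:
  (0, 0): excluded (elem == y)
  (0, 1): included
  (0, 2): included
  (0, 3): included
  (1, 0): included
  (1, 1): excluded (elem == y)
  (1, 2): included
  (1, 3): included
Therefore result = [(0, 1), (0, 2), (0, 3), (1, 0), (1, 2), (1, 3)].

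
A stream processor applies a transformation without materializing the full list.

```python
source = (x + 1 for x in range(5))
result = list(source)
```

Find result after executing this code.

Step 1: For each x in range(5), compute x+1:
  x=0: 0+1 = 1
  x=1: 1+1 = 2
  x=2: 2+1 = 3
  x=3: 3+1 = 4
  x=4: 4+1 = 5
Therefore result = [1, 2, 3, 4, 5].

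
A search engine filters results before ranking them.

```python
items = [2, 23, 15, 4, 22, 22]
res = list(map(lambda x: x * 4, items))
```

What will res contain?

Step 1: Apply lambda x: x * 4 to each element:
  2 -> 8
  23 -> 92
  15 -> 60
  4 -> 16
  22 -> 88
  22 -> 88
Therefore res = [8, 92, 60, 16, 88, 88].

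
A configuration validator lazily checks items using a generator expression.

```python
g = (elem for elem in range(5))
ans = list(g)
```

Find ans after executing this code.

Step 1: Generator expression iterates range(5): [0, 1, 2, 3, 4].
Step 2: list() collects all values.
Therefore ans = [0, 1, 2, 3, 4].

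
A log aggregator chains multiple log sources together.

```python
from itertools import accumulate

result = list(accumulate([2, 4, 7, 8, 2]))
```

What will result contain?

Step 1: accumulate computes running sums:
  + 2 = 2
  + 4 = 6
  + 7 = 13
  + 8 = 21
  + 2 = 23
Therefore result = [2, 6, 13, 21, 23].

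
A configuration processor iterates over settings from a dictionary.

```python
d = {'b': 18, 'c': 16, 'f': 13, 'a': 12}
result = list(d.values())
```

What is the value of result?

Step 1: d.values() returns the dictionary values in insertion order.
Therefore result = [18, 16, 13, 12].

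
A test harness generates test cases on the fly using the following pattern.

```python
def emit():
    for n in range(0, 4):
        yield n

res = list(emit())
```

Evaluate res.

Step 1: The generator yields each value from range(0, 4).
Step 2: list() consumes all yields: [0, 1, 2, 3].
Therefore res = [0, 1, 2, 3].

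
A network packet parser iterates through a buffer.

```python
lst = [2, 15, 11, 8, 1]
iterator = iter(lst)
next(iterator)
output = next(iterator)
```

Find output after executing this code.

Step 1: Create iterator over [2, 15, 11, 8, 1].
Step 2: next() consumes 2.
Step 3: next() returns 15.
Therefore output = 15.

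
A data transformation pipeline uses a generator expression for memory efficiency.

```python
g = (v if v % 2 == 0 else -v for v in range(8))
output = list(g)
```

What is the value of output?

Step 1: For each v in range(8), yield v if even, else -v:
  v=0: even, yield 0
  v=1: odd, yield -1
  v=2: even, yield 2
  v=3: odd, yield -3
  v=4: even, yield 4
  v=5: odd, yield -5
  v=6: even, yield 6
  v=7: odd, yield -7
Therefore output = [0, -1, 2, -3, 4, -5, 6, -7].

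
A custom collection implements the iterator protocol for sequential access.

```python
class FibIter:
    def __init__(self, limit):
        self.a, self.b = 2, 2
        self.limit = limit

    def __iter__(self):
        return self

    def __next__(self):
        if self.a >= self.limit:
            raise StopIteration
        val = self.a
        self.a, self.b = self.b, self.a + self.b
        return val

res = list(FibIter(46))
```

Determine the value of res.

Step 1: Fibonacci-like sequence (a=2, b=2) until >= 46:
  Yield 2, then a,b = 2,4
  Yield 2, then a,b = 4,6
  Yield 4, then a,b = 6,10
  Yield 6, then a,b = 10,16
  Yield 10, then a,b = 16,26
  Yield 16, then a,b = 26,42
  Yield 26, then a,b = 42,68
  Yield 42, then a,b = 68,110
Step 2: 68 >= 46, stop.
Therefore res = [2, 2, 4, 6, 10, 16, 26, 42].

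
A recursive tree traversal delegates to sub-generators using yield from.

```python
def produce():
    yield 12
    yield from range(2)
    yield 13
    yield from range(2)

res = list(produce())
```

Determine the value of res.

Step 1: Trace yields in order:
  yield 12
  yield 0
  yield 1
  yield 13
  yield 0
  yield 1
Therefore res = [12, 0, 1, 13, 0, 1].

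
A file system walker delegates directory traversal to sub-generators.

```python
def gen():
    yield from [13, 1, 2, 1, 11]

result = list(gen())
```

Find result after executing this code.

Step 1: yield from delegates to the iterable, yielding each element.
Step 2: Collected values: [13, 1, 2, 1, 11].
Therefore result = [13, 1, 2, 1, 11].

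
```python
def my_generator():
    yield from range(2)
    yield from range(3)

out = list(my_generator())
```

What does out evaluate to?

Step 1: Trace yields in order:
  yield 0
  yield 1
  yield 0
  yield 1
  yield 2
Therefore out = [0, 1, 0, 1, 2].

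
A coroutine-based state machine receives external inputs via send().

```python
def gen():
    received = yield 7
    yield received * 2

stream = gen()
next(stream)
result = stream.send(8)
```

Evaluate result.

Step 1: next(stream) advances to first yield, producing 7.
Step 2: send(8) resumes, received = 8.
Step 3: yield received * 2 = 8 * 2 = 16.
Therefore result = 16.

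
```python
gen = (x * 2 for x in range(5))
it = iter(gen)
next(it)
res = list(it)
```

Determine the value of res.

Step 1: Generator produces [0, 2, 4, 6, 8].
Step 2: next(it) consumes first element (0).
Step 3: list(it) collects remaining: [2, 4, 6, 8].
Therefore res = [2, 4, 6, 8].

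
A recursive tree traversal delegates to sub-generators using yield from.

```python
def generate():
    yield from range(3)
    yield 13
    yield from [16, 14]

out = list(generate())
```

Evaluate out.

Step 1: Trace yields in order:
  yield 0
  yield 1
  yield 2
  yield 13
  yield 16
  yield 14
Therefore out = [0, 1, 2, 13, 16, 14].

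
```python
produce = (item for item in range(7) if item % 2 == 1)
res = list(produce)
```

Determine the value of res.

Step 1: Filter range(7) keeping only odd values:
  item=0: even, excluded
  item=1: odd, included
  item=2: even, excluded
  item=3: odd, included
  item=4: even, excluded
  item=5: odd, included
  item=6: even, excluded
Therefore res = [1, 3, 5].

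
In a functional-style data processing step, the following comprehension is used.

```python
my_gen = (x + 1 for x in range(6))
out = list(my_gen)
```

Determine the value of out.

Step 1: For each x in range(6), compute x+1:
  x=0: 0+1 = 1
  x=1: 1+1 = 2
  x=2: 2+1 = 3
  x=3: 3+1 = 4
  x=4: 4+1 = 5
  x=5: 5+1 = 6
Therefore out = [1, 2, 3, 4, 5, 6].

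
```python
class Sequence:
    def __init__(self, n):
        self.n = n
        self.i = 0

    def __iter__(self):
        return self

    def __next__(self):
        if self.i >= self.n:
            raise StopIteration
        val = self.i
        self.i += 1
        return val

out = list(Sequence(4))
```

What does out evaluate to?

Step 1: Sequence(4) creates an iterator counting 0 to 3.
Step 2: list() consumes all values: [0, 1, 2, 3].
Therefore out = [0, 1, 2, 3].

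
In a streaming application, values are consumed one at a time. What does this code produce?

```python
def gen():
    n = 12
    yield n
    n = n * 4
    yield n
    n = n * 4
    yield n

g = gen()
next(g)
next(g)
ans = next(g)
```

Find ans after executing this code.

Step 1: Trace through generator execution:
  Yield 1: n starts at 12, yield 12
  Yield 2: n = 12 * 4 = 48, yield 48
  Yield 3: n = 48 * 4 = 192, yield 192
Step 2: First next() gets 12, second next() gets the second value, third next() yields 192.
Therefore ans = 192.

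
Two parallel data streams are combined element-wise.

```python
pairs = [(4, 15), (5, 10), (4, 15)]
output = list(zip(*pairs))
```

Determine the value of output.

Step 1: zip(*pairs) transposes: unzips [(4, 15), (5, 10), (4, 15)] into separate sequences.
Step 2: First elements: (4, 5, 4), second elements: (15, 10, 15).
Therefore output = [(4, 5, 4), (15, 10, 15)].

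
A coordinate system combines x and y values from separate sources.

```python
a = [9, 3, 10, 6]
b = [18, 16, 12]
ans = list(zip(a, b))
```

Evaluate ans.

Step 1: zip stops at shortest (len(a)=4, len(b)=3):
  Index 0: (9, 18)
  Index 1: (3, 16)
  Index 2: (10, 12)
Step 2: Last element of a (6) has no pair, dropped.
Therefore ans = [(9, 18), (3, 16), (10, 12)].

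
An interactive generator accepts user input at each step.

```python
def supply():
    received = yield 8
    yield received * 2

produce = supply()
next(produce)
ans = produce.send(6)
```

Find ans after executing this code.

Step 1: next(produce) advances to first yield, producing 8.
Step 2: send(6) resumes, received = 6.
Step 3: yield received * 2 = 6 * 2 = 12.
Therefore ans = 12.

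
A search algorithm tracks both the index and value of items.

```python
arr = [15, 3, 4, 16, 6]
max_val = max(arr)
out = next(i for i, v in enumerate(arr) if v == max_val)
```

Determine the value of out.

Step 1: max([15, 3, 4, 16, 6]) = 16.
Step 2: Find first index where value == 16:
  Index 0: 15 != 16
  Index 1: 3 != 16
  Index 2: 4 != 16
  Index 3: 16 == 16, found!
Therefore out = 3.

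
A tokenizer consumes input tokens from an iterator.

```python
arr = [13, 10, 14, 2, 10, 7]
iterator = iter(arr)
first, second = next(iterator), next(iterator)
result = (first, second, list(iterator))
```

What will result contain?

Step 1: Create iterator over [13, 10, 14, 2, 10, 7].
Step 2: first = 13, second = 10.
Step 3: Remaining elements: [14, 2, 10, 7].
Therefore result = (13, 10, [14, 2, 10, 7]).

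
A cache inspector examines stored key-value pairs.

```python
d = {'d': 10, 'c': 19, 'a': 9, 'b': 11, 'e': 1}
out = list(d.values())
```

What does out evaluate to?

Step 1: d.values() returns the dictionary values in insertion order.
Therefore out = [10, 19, 9, 11, 1].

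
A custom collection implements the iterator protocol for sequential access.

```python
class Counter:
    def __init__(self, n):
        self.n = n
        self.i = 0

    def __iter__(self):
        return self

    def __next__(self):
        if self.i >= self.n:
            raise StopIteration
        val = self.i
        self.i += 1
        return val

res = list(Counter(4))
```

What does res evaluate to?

Step 1: Counter(4) creates an iterator counting 0 to 3.
Step 2: list() consumes all values: [0, 1, 2, 3].
Therefore res = [0, 1, 2, 3].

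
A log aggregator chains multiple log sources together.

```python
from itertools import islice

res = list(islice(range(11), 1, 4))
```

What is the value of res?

Step 1: islice(range(11), 1, 4) takes elements at indices [1, 4).
Step 2: Elements: [1, 2, 3].
Therefore res = [1, 2, 3].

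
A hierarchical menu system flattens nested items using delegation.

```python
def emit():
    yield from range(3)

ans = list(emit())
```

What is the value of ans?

Step 1: yield from delegates to the iterable, yielding each element.
Step 2: Collected values: [0, 1, 2].
Therefore ans = [0, 1, 2].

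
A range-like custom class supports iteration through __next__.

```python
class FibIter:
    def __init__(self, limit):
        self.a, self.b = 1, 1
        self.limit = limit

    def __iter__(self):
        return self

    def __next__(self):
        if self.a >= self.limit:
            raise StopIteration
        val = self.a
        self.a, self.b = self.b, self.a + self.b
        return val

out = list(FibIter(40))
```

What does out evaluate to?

Step 1: Fibonacci-like sequence (a=1, b=1) until >= 40:
  Yield 1, then a,b = 1,2
  Yield 1, then a,b = 2,3
  Yield 2, then a,b = 3,5
  Yield 3, then a,b = 5,8
  Yield 5, then a,b = 8,13
  Yield 8, then a,b = 13,21
  Yield 13, then a,b = 21,34
  Yield 21, then a,b = 34,55
  Yield 34, then a,b = 55,89
Step 2: 55 >= 40, stop.
Therefore out = [1, 1, 2, 3, 5, 8, 13, 21, 34].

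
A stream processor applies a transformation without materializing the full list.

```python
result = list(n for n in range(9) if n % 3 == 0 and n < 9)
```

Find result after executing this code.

Step 1: Filter range(9) where n % 3 == 0 and n < 9:
  n=0: both conditions met, included
  n=1: excluded (1 % 3 != 0)
  n=2: excluded (2 % 3 != 0)
  n=3: both conditions met, included
  n=4: excluded (4 % 3 != 0)
  n=5: excluded (5 % 3 != 0)
  n=6: both conditions met, included
  n=7: excluded (7 % 3 != 0)
  n=8: excluded (8 % 3 != 0)
Therefore result = [0, 3, 6].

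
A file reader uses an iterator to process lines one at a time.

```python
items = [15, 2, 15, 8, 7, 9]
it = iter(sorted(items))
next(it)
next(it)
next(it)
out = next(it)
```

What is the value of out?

Step 1: sorted([15, 2, 15, 8, 7, 9]) = [2, 7, 8, 9, 15, 15].
Step 2: Create iterator and skip 3 elements.
Step 3: next() returns 9.
Therefore out = 9.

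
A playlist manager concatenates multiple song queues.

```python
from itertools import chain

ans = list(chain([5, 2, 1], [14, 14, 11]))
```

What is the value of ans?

Step 1: chain() concatenates iterables: [5, 2, 1] + [14, 14, 11].
Therefore ans = [5, 2, 1, 14, 14, 11].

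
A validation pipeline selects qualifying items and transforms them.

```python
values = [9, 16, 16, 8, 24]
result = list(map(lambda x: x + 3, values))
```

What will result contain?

Step 1: Apply lambda x: x + 3 to each element:
  9 -> 12
  16 -> 19
  16 -> 19
  8 -> 11
  24 -> 27
Therefore result = [12, 19, 19, 11, 27].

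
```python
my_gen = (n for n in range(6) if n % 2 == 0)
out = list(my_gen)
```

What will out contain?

Step 1: Filter range(6) keeping only even values:
  n=0: even, included
  n=1: odd, excluded
  n=2: even, included
  n=3: odd, excluded
  n=4: even, included
  n=5: odd, excluded
Therefore out = [0, 2, 4].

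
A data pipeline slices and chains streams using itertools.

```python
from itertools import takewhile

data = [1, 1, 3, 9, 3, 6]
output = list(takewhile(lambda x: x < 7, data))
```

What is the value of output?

Step 1: takewhile stops at first element >= 7:
  1 < 7: take
  1 < 7: take
  3 < 7: take
  9 >= 7: stop
Therefore output = [1, 1, 3].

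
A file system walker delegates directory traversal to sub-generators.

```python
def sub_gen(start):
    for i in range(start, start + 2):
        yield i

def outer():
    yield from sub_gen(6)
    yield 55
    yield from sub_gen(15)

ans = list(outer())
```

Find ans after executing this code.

Step 1: outer() delegates to sub_gen(6):
  yield 6
  yield 7
Step 2: yield 55
Step 3: Delegates to sub_gen(15):
  yield 15
  yield 16
Therefore ans = [6, 7, 55, 15, 16].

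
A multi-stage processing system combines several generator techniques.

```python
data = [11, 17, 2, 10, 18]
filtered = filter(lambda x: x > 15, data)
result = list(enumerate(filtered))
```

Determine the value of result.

Step 1: Filter [11, 17, 2, 10, 18] for > 15: [17, 18].
Step 2: enumerate re-indexes from 0: [(0, 17), (1, 18)].
Therefore result = [(0, 17), (1, 18)].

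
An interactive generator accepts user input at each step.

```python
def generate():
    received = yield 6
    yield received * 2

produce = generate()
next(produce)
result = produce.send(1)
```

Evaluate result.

Step 1: next(produce) advances to first yield, producing 6.
Step 2: send(1) resumes, received = 1.
Step 3: yield received * 2 = 1 * 2 = 2.
Therefore result = 2.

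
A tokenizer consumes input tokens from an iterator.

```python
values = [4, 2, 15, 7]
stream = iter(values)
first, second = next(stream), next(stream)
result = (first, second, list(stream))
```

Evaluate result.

Step 1: Create iterator over [4, 2, 15, 7].
Step 2: first = 4, second = 2.
Step 3: Remaining elements: [15, 7].
Therefore result = (4, 2, [15, 7]).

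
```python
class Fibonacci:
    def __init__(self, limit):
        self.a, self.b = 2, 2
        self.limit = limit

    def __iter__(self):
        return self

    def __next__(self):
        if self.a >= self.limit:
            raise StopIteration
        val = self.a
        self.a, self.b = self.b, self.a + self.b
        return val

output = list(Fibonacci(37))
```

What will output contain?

Step 1: Fibonacci-like sequence (a=2, b=2) until >= 37:
  Yield 2, then a,b = 2,4
  Yield 2, then a,b = 4,6
  Yield 4, then a,b = 6,10
  Yield 6, then a,b = 10,16
  Yield 10, then a,b = 16,26
  Yield 16, then a,b = 26,42
  Yield 26, then a,b = 42,68
Step 2: 42 >= 37, stop.
Therefore output = [2, 2, 4, 6, 10, 16, 26].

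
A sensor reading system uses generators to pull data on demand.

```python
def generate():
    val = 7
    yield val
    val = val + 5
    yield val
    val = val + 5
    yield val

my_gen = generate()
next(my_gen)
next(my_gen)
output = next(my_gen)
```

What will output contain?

Step 1: Trace through generator execution:
  Yield 1: val starts at 7, yield 7
  Yield 2: val = 7 + 5 = 12, yield 12
  Yield 3: val = 12 + 5 = 17, yield 17
Step 2: First next() gets 7, second next() gets the second value, third next() yields 17.
Therefore output = 17.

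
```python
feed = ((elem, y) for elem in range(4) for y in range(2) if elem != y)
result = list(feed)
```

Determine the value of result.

Step 1: Nested generator over range(4) x range(2) where elem != y:
  (0, 0): excluded (elem == y)
  (0, 1): included
  (1, 0): included
  (1, 1): excluded (elem == y)
  (2, 0): included
  (2, 1): included
  (3, 0): included
  (3, 1): included
Therefore result = [(0, 1), (1, 0), (2, 0), (2, 1), (3, 0), (3, 1)].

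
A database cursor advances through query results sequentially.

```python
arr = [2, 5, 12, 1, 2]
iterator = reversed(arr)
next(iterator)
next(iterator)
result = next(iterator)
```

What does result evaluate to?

Step 1: reversed([2, 5, 12, 1, 2]) gives iterator: [2, 1, 12, 5, 2].
Step 2: First next() = 2, second next() = 1.
Step 3: Third next() = 12.
Therefore result = 12.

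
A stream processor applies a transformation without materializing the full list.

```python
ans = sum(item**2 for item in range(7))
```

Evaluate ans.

Step 1: Compute item**2 for each item in range(7):
  item=0: 0**2 = 0
  item=1: 1**2 = 1
  item=2: 2**2 = 4
  item=3: 3**2 = 9
  item=4: 4**2 = 16
  item=5: 5**2 = 25
  item=6: 6**2 = 36
Step 2: sum = 0 + 1 + 4 + 9 + 16 + 25 + 36 = 91.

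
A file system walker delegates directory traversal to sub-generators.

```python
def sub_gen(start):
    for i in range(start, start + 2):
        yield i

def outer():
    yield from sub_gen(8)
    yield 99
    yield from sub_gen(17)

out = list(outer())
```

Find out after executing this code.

Step 1: outer() delegates to sub_gen(8):
  yield 8
  yield 9
Step 2: yield 99
Step 3: Delegates to sub_gen(17):
  yield 17
  yield 18
Therefore out = [8, 9, 99, 17, 18].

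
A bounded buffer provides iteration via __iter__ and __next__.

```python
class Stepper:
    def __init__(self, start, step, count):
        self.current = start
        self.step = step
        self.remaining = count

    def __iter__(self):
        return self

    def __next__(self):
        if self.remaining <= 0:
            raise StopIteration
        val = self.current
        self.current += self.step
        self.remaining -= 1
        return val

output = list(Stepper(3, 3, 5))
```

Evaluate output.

Step 1: Stepper starts at 3, increments by 3, for 5 steps:
  Yield 3, then current += 3
  Yield 6, then current += 3
  Yield 9, then current += 3
  Yield 12, then current += 3
  Yield 15, then current += 3
Therefore output = [3, 6, 9, 12, 15].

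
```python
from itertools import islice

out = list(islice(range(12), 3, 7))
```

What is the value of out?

Step 1: islice(range(12), 3, 7) takes elements at indices [3, 7).
Step 2: Elements: [3, 4, 5, 6].
Therefore out = [3, 4, 5, 6].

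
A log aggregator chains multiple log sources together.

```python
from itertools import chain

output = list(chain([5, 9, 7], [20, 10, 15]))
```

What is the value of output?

Step 1: chain() concatenates iterables: [5, 9, 7] + [20, 10, 15].
Therefore output = [5, 9, 7, 20, 10, 15].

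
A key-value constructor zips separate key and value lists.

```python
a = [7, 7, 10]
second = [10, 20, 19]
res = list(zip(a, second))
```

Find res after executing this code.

Step 1: zip pairs elements at same index:
  Index 0: (7, 10)
  Index 1: (7, 20)
  Index 2: (10, 19)
Therefore res = [(7, 10), (7, 20), (10, 19)].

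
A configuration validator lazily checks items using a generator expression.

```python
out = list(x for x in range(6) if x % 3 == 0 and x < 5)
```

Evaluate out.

Step 1: Filter range(6) where x % 3 == 0 and x < 5:
  x=0: both conditions met, included
  x=1: excluded (1 % 3 != 0)
  x=2: excluded (2 % 3 != 0)
  x=3: both conditions met, included
  x=4: excluded (4 % 3 != 0)
  x=5: excluded (5 % 3 != 0, 5 >= 5)
Therefore out = [0, 3].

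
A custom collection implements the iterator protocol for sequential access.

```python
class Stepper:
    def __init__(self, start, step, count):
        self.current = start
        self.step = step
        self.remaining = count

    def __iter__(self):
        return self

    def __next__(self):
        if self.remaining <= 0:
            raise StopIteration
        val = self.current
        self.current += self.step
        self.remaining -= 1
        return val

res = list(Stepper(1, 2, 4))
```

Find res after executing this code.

Step 1: Stepper starts at 1, increments by 2, for 4 steps:
  Yield 1, then current += 2
  Yield 3, then current += 2
  Yield 5, then current += 2
  Yield 7, then current += 2
Therefore res = [1, 3, 5, 7].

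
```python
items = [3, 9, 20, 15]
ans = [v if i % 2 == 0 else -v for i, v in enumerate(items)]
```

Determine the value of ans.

Step 1: For each (i, v), keep v if i is even, negate if odd:
  i=0 (even): keep 3
  i=1 (odd): negate to -9
  i=2 (even): keep 20
  i=3 (odd): negate to -15
Therefore ans = [3, -9, 20, -15].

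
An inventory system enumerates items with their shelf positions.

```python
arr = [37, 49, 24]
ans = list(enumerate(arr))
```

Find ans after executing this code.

Step 1: enumerate pairs each element with its index:
  (0, 37)
  (1, 49)
  (2, 24)
Therefore ans = [(0, 37), (1, 49), (2, 24)].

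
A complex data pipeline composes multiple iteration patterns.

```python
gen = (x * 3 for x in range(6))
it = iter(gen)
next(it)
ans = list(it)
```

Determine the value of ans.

Step 1: Generator produces [0, 3, 6, 9, 12, 15].
Step 2: next(it) consumes first element (0).
Step 3: list(it) collects remaining: [3, 6, 9, 12, 15].
Therefore ans = [3, 6, 9, 12, 15].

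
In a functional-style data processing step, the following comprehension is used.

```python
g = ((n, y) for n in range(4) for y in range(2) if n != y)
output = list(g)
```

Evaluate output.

Step 1: Nested generator over range(4) x range(2) where n != y:
  (0, 0): excluded (n == y)
  (0, 1): included
  (1, 0): included
  (1, 1): excluded (n == y)
  (2, 0): included
  (2, 1): included
  (3, 0): included
  (3, 1): included
Therefore output = [(0, 1), (1, 0), (2, 0), (2, 1), (3, 0), (3, 1)].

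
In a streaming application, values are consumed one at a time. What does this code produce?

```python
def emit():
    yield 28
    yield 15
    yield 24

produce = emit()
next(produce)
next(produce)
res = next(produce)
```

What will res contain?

Step 1: emit() creates a generator.
Step 2: next(produce) yields 28 (consumed and discarded).
Step 3: next(produce) yields 15 (consumed and discarded).
Step 4: next(produce) yields 24, assigned to res.
Therefore res = 24.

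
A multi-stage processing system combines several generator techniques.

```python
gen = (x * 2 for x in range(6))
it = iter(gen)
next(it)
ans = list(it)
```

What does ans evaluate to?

Step 1: Generator produces [0, 2, 4, 6, 8, 10].
Step 2: next(it) consumes first element (0).
Step 3: list(it) collects remaining: [2, 4, 6, 8, 10].
Therefore ans = [2, 4, 6, 8, 10].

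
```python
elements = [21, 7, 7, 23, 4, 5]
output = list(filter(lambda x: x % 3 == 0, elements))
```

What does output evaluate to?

Step 1: Filter elements divisible by 3:
  21 % 3 = 0: kept
  7 % 3 = 1: removed
  7 % 3 = 1: removed
  23 % 3 = 2: removed
  4 % 3 = 1: removed
  5 % 3 = 2: removed
Therefore output = [21].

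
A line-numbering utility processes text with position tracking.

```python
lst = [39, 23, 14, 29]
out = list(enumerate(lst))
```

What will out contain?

Step 1: enumerate pairs each element with its index:
  (0, 39)
  (1, 23)
  (2, 14)
  (3, 29)
Therefore out = [(0, 39), (1, 23), (2, 14), (3, 29)].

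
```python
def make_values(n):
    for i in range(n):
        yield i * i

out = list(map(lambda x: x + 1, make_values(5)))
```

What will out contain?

Step 1: make_values(5) yields squares: [0, 1, 4, 9, 16].
Step 2: map adds 1 to each: [1, 2, 5, 10, 17].
Therefore out = [1, 2, 5, 10, 17].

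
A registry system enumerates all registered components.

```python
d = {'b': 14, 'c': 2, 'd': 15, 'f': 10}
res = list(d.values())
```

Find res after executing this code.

Step 1: d.values() returns the dictionary values in insertion order.
Therefore res = [14, 2, 15, 10].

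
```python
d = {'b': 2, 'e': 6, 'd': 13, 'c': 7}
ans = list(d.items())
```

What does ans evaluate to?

Step 1: d.items() returns (key, value) pairs in insertion order.
Therefore ans = [('b', 2), ('e', 6), ('d', 13), ('c', 7)].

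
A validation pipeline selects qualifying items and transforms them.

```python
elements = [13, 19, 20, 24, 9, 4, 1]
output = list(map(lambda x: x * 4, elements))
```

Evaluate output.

Step 1: Apply lambda x: x * 4 to each element:
  13 -> 52
  19 -> 76
  20 -> 80
  24 -> 96
  9 -> 36
  4 -> 16
  1 -> 4
Therefore output = [52, 76, 80, 96, 36, 16, 4].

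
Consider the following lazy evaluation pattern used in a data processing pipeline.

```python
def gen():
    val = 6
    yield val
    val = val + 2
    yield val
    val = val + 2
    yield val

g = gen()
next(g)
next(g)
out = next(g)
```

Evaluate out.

Step 1: Trace through generator execution:
  Yield 1: val starts at 6, yield 6
  Yield 2: val = 6 + 2 = 8, yield 8
  Yield 3: val = 8 + 2 = 10, yield 10
Step 2: First next() gets 6, second next() gets the second value, third next() yields 10.
Therefore out = 10.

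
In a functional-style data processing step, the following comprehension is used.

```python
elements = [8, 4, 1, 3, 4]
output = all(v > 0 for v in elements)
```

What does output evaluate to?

Step 1: Check v > 0 for each element in [8, 4, 1, 3, 4]:
  8 > 0: True
  4 > 0: True
  1 > 0: True
  3 > 0: True
  4 > 0: True
Step 2: all() returns True.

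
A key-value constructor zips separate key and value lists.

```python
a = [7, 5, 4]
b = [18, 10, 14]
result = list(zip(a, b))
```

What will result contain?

Step 1: zip pairs elements at same index:
  Index 0: (7, 18)
  Index 1: (5, 10)
  Index 2: (4, 14)
Therefore result = [(7, 18), (5, 10), (4, 14)].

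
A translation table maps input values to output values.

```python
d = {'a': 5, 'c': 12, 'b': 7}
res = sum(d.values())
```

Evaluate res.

Step 1: d.values() = [5, 12, 7].
Step 2: sum = 24.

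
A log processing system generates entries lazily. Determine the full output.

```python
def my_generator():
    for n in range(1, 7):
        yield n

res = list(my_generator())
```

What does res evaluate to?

Step 1: The generator yields each value from range(1, 7).
Step 2: list() consumes all yields: [1, 2, 3, 4, 5, 6].
Therefore res = [1, 2, 3, 4, 5, 6].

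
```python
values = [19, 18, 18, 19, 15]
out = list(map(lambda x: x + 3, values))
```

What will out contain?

Step 1: Apply lambda x: x + 3 to each element:
  19 -> 22
  18 -> 21
  18 -> 21
  19 -> 22
  15 -> 18
Therefore out = [22, 21, 21, 22, 18].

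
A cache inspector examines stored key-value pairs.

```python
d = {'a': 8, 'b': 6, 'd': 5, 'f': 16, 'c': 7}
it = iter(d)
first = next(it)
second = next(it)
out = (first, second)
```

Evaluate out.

Step 1: iter(d) iterates over keys: ['a', 'b', 'd', 'f', 'c'].
Step 2: first = next(it) = 'a', second = next(it) = 'b'.
Therefore out = ('a', 'b').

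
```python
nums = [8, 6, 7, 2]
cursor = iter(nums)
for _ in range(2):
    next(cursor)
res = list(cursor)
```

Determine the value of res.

Step 1: Create iterator over [8, 6, 7, 2].
Step 2: Advance 2 positions (consuming [8, 6]).
Step 3: list() collects remaining elements: [7, 2].
Therefore res = [7, 2].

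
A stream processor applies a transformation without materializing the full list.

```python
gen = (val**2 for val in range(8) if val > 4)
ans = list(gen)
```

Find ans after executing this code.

Step 1: For range(8), keep val > 4, then square:
  val=0: 0 <= 4, excluded
  val=1: 1 <= 4, excluded
  val=2: 2 <= 4, excluded
  val=3: 3 <= 4, excluded
  val=4: 4 <= 4, excluded
  val=5: 5 > 4, yield 5**2 = 25
  val=6: 6 > 4, yield 6**2 = 36
  val=7: 7 > 4, yield 7**2 = 49
Therefore ans = [25, 36, 49].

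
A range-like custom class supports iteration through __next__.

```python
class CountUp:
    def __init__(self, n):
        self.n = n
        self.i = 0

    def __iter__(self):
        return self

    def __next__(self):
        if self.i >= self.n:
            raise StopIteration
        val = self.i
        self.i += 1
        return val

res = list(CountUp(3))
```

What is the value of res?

Step 1: CountUp(3) creates an iterator counting 0 to 2.
Step 2: list() consumes all values: [0, 1, 2].
Therefore res = [0, 1, 2].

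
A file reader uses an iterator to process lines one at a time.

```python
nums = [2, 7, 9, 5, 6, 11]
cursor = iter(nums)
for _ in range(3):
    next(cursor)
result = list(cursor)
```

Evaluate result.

Step 1: Create iterator over [2, 7, 9, 5, 6, 11].
Step 2: Advance 3 positions (consuming [2, 7, 9]).
Step 3: list() collects remaining elements: [5, 6, 11].
Therefore result = [5, 6, 11].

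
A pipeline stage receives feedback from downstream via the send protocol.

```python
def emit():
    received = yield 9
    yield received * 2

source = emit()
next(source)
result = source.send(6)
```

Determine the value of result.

Step 1: next(source) advances to first yield, producing 9.
Step 2: send(6) resumes, received = 6.
Step 3: yield received * 2 = 6 * 2 = 12.
Therefore result = 12.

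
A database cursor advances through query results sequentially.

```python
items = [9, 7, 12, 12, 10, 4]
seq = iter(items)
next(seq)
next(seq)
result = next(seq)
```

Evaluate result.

Step 1: Create iterator over [9, 7, 12, 12, 10, 4].
Step 2: next() consumes 9.
Step 3: next() consumes 7.
Step 4: next() returns 12.
Therefore result = 12.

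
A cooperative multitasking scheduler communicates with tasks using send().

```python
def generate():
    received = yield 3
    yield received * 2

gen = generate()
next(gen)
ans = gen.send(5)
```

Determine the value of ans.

Step 1: next(gen) advances to first yield, producing 3.
Step 2: send(5) resumes, received = 5.
Step 3: yield received * 2 = 5 * 2 = 10.
Therefore ans = 10.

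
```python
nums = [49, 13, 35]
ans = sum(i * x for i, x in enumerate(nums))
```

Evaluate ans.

Step 1: Compute i * x for each (i, x) in enumerate([49, 13, 35]):
  i=0, x=49: 0*49 = 0
  i=1, x=13: 1*13 = 13
  i=2, x=35: 2*35 = 70
Step 2: sum = 0 + 13 + 70 = 83.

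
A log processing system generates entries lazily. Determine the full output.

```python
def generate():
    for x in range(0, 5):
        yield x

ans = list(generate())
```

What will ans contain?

Step 1: The generator yields each value from range(0, 5).
Step 2: list() consumes all yields: [0, 1, 2, 3, 4].
Therefore ans = [0, 1, 2, 3, 4].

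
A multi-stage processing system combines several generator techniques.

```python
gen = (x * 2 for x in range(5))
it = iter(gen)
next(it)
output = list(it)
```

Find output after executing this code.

Step 1: Generator produces [0, 2, 4, 6, 8].
Step 2: next(it) consumes first element (0).
Step 3: list(it) collects remaining: [2, 4, 6, 8].
Therefore output = [2, 4, 6, 8].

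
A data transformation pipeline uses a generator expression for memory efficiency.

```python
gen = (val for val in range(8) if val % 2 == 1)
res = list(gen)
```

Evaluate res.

Step 1: Filter range(8) keeping only odd values:
  val=0: even, excluded
  val=1: odd, included
  val=2: even, excluded
  val=3: odd, included
  val=4: even, excluded
  val=5: odd, included
  val=6: even, excluded
  val=7: odd, included
Therefore res = [1, 3, 5, 7].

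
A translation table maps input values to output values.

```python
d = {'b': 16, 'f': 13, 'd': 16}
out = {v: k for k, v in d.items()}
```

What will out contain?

Step 1: Invert dict (swap keys and values):
  'b': 16 -> 16: 'b'
  'f': 13 -> 13: 'f'
  'd': 16 -> 16: 'd'
Therefore out = {16: 'd', 13: 'f'}.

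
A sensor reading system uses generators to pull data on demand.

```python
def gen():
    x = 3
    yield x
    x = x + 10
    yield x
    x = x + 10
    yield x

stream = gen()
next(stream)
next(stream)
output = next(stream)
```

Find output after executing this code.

Step 1: Trace through generator execution:
  Yield 1: x starts at 3, yield 3
  Yield 2: x = 3 + 10 = 13, yield 13
  Yield 3: x = 13 + 10 = 23, yield 23
Step 2: First next() gets 3, second next() gets the second value, third next() yields 23.
Therefore output = 23.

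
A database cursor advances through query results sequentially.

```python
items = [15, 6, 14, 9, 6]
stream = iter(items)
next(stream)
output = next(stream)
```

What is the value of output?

Step 1: Create iterator over [15, 6, 14, 9, 6].
Step 2: next() consumes 15.
Step 3: next() returns 6.
Therefore output = 6.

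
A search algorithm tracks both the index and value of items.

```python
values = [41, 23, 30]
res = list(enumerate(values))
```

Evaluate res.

Step 1: enumerate pairs each element with its index:
  (0, 41)
  (1, 23)
  (2, 30)
Therefore res = [(0, 41), (1, 23), (2, 30)].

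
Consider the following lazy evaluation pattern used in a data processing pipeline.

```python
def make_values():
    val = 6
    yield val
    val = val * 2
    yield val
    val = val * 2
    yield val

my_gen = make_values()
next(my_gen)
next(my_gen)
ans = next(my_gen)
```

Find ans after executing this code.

Step 1: Trace through generator execution:
  Yield 1: val starts at 6, yield 6
  Yield 2: val = 6 * 2 = 12, yield 12
  Yield 3: val = 12 * 2 = 24, yield 24
Step 2: First next() gets 6, second next() gets the second value, third next() yields 24.
Therefore ans = 24.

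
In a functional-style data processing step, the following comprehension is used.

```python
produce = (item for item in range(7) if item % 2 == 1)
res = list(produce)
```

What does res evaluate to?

Step 1: Filter range(7) keeping only odd values:
  item=0: even, excluded
  item=1: odd, included
  item=2: even, excluded
  item=3: odd, included
  item=4: even, excluded
  item=5: odd, included
  item=6: even, excluded
Therefore res = [1, 3, 5].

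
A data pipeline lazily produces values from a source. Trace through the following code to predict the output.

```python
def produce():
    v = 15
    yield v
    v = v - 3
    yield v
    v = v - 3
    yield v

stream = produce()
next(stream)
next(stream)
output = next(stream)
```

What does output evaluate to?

Step 1: Trace through generator execution:
  Yield 1: v starts at 15, yield 15
  Yield 2: v = 15 - 3 = 12, yield 12
  Yield 3: v = 12 - 3 = 9, yield 9
Step 2: First next() gets 15, second next() gets the second value, third next() yields 9.
Therefore output = 9.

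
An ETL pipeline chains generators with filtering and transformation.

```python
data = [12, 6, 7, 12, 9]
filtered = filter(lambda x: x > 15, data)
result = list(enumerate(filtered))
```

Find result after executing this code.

Step 1: Filter [12, 6, 7, 12, 9] for > 15: [].
Step 2: enumerate re-indexes from 0: [].
Therefore result = [].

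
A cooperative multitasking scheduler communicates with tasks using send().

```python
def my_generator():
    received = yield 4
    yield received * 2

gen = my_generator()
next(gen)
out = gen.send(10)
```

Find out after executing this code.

Step 1: next(gen) advances to first yield, producing 4.
Step 2: send(10) resumes, received = 10.
Step 3: yield received * 2 = 10 * 2 = 20.
Therefore out = 20.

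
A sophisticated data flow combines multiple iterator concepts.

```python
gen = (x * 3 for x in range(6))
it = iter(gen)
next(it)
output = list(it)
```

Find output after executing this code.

Step 1: Generator produces [0, 3, 6, 9, 12, 15].
Step 2: next(it) consumes first element (0).
Step 3: list(it) collects remaining: [3, 6, 9, 12, 15].
Therefore output = [3, 6, 9, 12, 15].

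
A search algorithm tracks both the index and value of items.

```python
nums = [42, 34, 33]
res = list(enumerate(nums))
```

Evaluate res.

Step 1: enumerate pairs each element with its index:
  (0, 42)
  (1, 34)
  (2, 33)
Therefore res = [(0, 42), (1, 34), (2, 33)].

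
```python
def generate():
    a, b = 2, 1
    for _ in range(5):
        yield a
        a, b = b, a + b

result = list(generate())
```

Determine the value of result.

Step 1: Fibonacci-like sequence starting with a=2, b=1:
  Iteration 1: yield a=2, then a,b = 1,3
  Iteration 2: yield a=1, then a,b = 3,4
  Iteration 3: yield a=3, then a,b = 4,7
  Iteration 4: yield a=4, then a,b = 7,11
  Iteration 5: yield a=7, then a,b = 11,18
Therefore result = [2, 1, 3, 4, 7].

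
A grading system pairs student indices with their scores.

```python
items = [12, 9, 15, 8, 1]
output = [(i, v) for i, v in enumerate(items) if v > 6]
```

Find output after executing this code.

Step 1: Filter enumerate([12, 9, 15, 8, 1]) keeping v > 6:
  (0, 12): 12 > 6, included
  (1, 9): 9 > 6, included
  (2, 15): 15 > 6, included
  (3, 8): 8 > 6, included
  (4, 1): 1 <= 6, excluded
Therefore output = [(0, 12), (1, 9), (2, 15), (3, 8)].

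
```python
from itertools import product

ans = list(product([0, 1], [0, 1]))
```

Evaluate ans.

Step 1: product([0, 1], [0, 1]) gives all pairs:
  (0, 0)
  (0, 1)
  (1, 0)
  (1, 1)
Therefore ans = [(0, 0), (0, 1), (1, 0), (1, 1)].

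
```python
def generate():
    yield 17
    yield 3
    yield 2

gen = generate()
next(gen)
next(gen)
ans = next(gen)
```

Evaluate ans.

Step 1: generate() creates a generator.
Step 2: next(gen) yields 17 (consumed and discarded).
Step 3: next(gen) yields 3 (consumed and discarded).
Step 4: next(gen) yields 2, assigned to ans.
Therefore ans = 2.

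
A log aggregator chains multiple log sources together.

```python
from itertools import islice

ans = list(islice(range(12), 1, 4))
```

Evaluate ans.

Step 1: islice(range(12), 1, 4) takes elements at indices [1, 4).
Step 2: Elements: [1, 2, 3].
Therefore ans = [1, 2, 3].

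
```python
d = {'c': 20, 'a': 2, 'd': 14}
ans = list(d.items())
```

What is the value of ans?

Step 1: d.items() returns (key, value) pairs in insertion order.
Therefore ans = [('c', 20), ('a', 2), ('d', 14)].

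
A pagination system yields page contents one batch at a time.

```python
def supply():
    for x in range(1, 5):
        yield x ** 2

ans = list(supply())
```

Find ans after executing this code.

Step 1: For each x in range(1, 5), yield x**2:
  x=1: yield 1**2 = 1
  x=2: yield 2**2 = 4
  x=3: yield 3**2 = 9
  x=4: yield 4**2 = 16
Therefore ans = [1, 4, 9, 16].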